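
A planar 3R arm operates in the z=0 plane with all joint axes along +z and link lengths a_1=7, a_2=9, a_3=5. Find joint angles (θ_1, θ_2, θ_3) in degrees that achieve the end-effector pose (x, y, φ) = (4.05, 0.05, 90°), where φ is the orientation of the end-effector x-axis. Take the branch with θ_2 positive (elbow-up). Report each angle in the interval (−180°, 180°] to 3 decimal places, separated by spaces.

wrist centre = target − a_3·(cos φ, sin φ) = (4.0500, -4.9500)
cos θ_2 = (40.9050−7²−9²)/(2·7·9) = -0.7071; θ_2 = 134.9997° (elbow-up)
β = atan2(-4.9500,4.0500) = -50.7106°; ψ = atan2(6.3640,0.6361) = 84.2923°
θ_1 = β − ψ = -135.0029°
θ_3 = φ − θ_1 − θ_2 = 90.0032° (wrapped to (-180°,180°])

-135.003 135.000 90.003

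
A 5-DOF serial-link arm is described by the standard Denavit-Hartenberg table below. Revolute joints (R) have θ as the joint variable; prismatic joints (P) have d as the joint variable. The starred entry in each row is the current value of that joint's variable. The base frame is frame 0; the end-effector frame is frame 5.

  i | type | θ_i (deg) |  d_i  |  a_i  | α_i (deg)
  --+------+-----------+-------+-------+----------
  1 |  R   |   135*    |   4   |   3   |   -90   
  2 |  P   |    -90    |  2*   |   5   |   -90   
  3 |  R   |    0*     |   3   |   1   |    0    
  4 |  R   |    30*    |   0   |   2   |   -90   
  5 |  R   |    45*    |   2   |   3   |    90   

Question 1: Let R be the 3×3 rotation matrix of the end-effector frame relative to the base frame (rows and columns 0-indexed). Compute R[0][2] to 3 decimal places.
-0.250

End-effector z-axis (col 2 of R) = (-0.2500,0.7500,0.6124)
R[0][2] = -0.2500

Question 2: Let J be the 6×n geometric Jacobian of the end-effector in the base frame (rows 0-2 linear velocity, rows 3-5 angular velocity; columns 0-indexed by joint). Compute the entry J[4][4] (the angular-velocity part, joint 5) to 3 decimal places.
0.612

axis z_4 = (0.6124,0.6124,-0.5000); lever o_n−o_4 = (3.4747,0.4747,0.8371)
cross product → J_v[:, 4] = (0.7500,-2.2500,-1.8371)
J_ω[:, 4] = z_4
entry J[4][4] = 0.6124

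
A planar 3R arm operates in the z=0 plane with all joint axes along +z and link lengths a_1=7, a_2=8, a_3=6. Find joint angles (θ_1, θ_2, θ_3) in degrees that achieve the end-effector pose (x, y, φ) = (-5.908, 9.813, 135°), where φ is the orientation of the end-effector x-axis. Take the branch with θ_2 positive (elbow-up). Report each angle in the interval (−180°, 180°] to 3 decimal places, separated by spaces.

wrist centre = target − a_3·(cos φ, sin φ) = (-1.6654, 5.5704)
cos θ_2 = (33.8023−7²−8²)/(2·7·8) = -0.7071; θ_2 = 135.0012° (elbow-up)
β = atan2(5.5704,-1.6654) = 106.6450°; ψ = atan2(5.6567,1.3430) = 76.6441°
θ_1 = β − ψ = 30.0009°
θ_3 = φ − θ_1 − θ_2 = -30.0021° (wrapped to (-180°,180°])

30.001 135.001 -30.002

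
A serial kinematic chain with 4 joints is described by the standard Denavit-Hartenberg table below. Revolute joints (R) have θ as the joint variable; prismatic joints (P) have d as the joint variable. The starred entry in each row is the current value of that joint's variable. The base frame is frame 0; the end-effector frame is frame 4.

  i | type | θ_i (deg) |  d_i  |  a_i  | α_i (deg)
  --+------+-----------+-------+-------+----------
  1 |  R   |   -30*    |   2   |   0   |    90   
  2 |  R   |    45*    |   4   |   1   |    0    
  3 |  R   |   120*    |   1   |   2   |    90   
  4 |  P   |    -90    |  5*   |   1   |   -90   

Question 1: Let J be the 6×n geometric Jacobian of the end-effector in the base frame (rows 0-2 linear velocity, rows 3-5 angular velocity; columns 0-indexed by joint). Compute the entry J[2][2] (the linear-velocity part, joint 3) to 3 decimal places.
-0.638

axis z_2 = (-0.5000,-0.8660,0.0000); lever o_n−o_2 = (-0.5523,0.3189,5.3473)
cross product → J_v[:, 2] = (-4.6309,2.6736,-0.6378)
J_ω[:, 2] = z_2
entry J[2][2] = -0.6378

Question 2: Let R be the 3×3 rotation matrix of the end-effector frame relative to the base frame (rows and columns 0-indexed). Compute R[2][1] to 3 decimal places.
End-effector y-axis (col 1 of R) = (-0.2241,0.1294,-0.9659)
R[2][1] = -0.9659

-0.966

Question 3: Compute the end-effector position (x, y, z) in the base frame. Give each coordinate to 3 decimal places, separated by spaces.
-1.940 -3.499 8.054

after link 1: o_1 = (0.0000, 0.0000, 2.0000)
after link 2: o_2 = (-1.3876, -3.8177, 2.7071)
after link 3: o_3 = (-3.5607, -3.7178, 3.2247)
after link 4: o_4 = (-1.9399, -3.4988, 8.0544)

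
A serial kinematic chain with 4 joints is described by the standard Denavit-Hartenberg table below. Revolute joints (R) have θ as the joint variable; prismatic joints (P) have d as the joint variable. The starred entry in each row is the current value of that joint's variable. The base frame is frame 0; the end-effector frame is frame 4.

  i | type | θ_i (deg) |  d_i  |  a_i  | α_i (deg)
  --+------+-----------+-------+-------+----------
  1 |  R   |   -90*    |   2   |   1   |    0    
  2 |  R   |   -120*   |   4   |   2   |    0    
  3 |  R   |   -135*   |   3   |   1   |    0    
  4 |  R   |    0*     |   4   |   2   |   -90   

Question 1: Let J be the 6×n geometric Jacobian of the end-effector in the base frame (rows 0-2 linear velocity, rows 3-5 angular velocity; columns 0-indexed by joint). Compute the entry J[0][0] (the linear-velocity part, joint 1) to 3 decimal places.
axis z_0 = ẑ; lever o_n−o_0 = (1.1657,0.7765,13.0000)
cross product → J_v[:, 0] = (-0.7765,1.1657,0.0000)
J_ω[:, 0] = z_0
entry J[0][0] = -0.7765

-0.776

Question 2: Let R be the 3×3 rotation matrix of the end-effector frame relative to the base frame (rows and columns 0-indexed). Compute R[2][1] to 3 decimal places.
-1.000

End-effector y-axis (col 1 of R) = (-0.0000,0.0000,-1.0000)
R[2][1] = -1.0000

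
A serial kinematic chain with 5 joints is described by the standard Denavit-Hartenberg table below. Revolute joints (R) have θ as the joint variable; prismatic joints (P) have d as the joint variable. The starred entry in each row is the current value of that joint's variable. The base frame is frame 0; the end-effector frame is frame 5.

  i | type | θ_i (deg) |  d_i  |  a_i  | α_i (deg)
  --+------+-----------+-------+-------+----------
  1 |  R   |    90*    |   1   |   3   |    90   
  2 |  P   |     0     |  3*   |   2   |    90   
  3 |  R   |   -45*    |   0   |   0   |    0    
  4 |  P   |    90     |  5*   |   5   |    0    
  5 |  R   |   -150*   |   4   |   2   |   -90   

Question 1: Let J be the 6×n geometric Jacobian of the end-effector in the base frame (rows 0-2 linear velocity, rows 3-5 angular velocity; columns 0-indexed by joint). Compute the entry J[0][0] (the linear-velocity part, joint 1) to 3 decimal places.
-8.018

axis z_0 = ẑ; lever o_n−o_0 = (4.6037,8.0179,-8.0000)
cross product → J_v[:, 0] = (-8.0179,4.6037,0.0000)
J_ω[:, 0] = z_0
entry J[0][0] = -8.0179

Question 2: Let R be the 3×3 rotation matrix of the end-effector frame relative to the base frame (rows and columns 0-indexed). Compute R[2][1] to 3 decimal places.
1.000

End-effector y-axis (col 1 of R) = (-0.0000,0.0000,1.0000)
R[2][1] = 1.0000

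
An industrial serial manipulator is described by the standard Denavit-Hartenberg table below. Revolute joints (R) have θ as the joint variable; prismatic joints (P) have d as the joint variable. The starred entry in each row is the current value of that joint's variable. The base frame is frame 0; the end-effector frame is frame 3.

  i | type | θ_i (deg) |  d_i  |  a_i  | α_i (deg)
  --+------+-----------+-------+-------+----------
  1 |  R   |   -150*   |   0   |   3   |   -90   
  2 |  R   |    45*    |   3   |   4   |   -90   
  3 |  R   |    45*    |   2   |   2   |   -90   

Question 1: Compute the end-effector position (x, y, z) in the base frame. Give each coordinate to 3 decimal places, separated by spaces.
after link 1: o_1 = (-2.5981, -1.5000, 0.0000)
after link 2: o_2 = (-3.5476, -5.5123, -2.8284)
after link 3: o_3 = (-3.8960, -4.0804, -5.2426)

-3.896 -4.080 -5.243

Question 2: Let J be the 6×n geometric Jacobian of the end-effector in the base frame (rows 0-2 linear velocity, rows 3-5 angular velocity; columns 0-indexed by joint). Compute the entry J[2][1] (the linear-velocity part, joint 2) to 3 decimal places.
-2.414

axis z_1 = (0.5000,-0.8660,0.0000); lever o_n−o_1 = (-1.2979,-2.5804,-5.2426)
cross product → J_v[:, 1] = (4.5403,2.6213,-2.4142)
J_ω[:, 1] = z_1
entry J[2][1] = -2.4142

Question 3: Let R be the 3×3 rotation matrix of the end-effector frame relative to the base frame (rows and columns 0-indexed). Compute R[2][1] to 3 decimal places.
0.707

End-effector y-axis (col 1 of R) = (-0.6124,-0.3536,0.7071)
R[2][1] = 0.7071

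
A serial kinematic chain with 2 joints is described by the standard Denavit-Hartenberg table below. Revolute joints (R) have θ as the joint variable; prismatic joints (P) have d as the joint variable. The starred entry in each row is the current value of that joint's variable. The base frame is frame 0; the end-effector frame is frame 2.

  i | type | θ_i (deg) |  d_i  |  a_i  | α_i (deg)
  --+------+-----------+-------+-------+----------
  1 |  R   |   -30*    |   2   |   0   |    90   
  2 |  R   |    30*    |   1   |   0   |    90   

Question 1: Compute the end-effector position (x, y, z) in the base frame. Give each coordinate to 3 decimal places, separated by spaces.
-0.500 -0.866 2.000

after link 1: o_1 = (0.0000, 0.0000, 2.0000)
after link 2: o_2 = (-0.5000, -0.8660, 2.0000)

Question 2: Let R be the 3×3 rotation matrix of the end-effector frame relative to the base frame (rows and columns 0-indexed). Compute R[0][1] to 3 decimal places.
-0.500

End-effector y-axis (col 1 of R) = (-0.5000,-0.8660,0.0000)
R[0][1] = -0.5000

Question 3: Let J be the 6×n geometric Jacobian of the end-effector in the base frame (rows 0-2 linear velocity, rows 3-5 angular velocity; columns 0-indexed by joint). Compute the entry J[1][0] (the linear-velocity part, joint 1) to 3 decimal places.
-0.500

axis z_0 = ẑ; lever o_n−o_0 = (-0.5000,-0.8660,2.0000)
cross product → J_v[:, 0] = (0.8660,-0.5000,0.0000)
J_ω[:, 0] = z_0
entry J[1][0] = -0.5000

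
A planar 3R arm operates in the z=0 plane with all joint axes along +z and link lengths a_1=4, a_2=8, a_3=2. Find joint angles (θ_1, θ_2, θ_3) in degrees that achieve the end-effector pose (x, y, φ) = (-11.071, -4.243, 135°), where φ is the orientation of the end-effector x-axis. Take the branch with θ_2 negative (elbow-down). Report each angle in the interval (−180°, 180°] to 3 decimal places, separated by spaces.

wrist centre = target − a_3·(cos φ, sin φ) = (-9.6568, -5.6572)
cos θ_2 = (125.2576−4²−8²)/(2·4·8) = 0.7071; θ_2 = -44.9965° (elbow-down)
β = atan2(-5.6572,-9.6568) = -149.6370°; ψ = atan2(-5.6565,9.6572) = -30.3588°
θ_1 = β − ψ = -119.2783°
θ_3 = φ − θ_1 − θ_2 = -60.7252° (wrapped to (-180°,180°])

-119.278 -44.997 -60.725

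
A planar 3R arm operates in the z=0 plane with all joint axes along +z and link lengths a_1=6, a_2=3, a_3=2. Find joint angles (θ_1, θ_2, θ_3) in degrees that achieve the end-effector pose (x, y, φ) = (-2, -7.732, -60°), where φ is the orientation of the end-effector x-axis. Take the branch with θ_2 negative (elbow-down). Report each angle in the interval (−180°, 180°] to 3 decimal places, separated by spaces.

-90.000 -90.001 120.001

wrist centre = target − a_3·(cos φ, sin φ) = (-3.0000, -5.9999)
cos θ_2 = (44.9994−6²−3²)/(2·6·3) = -0.0000; θ_2 = -90.0010° (elbow-down)
β = atan2(-5.9999,-3.0000) = -116.5652°; ψ = atan2(-3.0000,5.9999) = -26.5652°
θ_1 = β − ψ = -90.0000°
θ_3 = φ − θ_1 − θ_2 = 120.0010° (wrapped to (-180°,180°])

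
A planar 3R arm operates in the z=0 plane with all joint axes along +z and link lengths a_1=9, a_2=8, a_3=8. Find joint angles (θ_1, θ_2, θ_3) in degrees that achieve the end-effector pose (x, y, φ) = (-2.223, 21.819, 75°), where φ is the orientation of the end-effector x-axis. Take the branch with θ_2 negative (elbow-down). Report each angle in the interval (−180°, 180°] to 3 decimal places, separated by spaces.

wrist centre = target − a_3·(cos φ, sin φ) = (-4.2936, 14.0916)
cos θ_2 = (217.0076−9²−8²)/(2·9·8) = 0.5001; θ_2 = -59.9965° (elbow-down)
β = atan2(14.0916,-4.2936) = 106.9454°; ψ = atan2(-6.9280,13.0004) = -28.0533°
θ_1 = β − ψ = 134.9987°
θ_3 = φ − θ_1 − θ_2 = -0.0022° (wrapped to (-180°,180°])

134.999 -59.997 -0.002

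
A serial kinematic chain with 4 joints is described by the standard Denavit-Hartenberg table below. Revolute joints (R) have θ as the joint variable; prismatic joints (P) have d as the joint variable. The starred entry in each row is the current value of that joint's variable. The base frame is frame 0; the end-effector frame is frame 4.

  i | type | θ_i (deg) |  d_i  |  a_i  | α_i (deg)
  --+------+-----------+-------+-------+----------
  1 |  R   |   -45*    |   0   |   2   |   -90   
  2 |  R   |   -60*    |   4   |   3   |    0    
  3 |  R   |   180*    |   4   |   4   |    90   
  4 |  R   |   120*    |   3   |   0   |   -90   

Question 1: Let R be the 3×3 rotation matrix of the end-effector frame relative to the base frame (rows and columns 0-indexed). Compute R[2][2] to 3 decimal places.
0.750

End-effector z-axis (col 2 of R) = (-0.0474,-0.6597,0.7500)
R[2][2] = 0.7500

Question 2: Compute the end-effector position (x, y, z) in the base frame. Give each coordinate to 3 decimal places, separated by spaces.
after link 1: o_1 = (1.4142, -1.4142, 0.0000)
after link 2: o_2 = (5.3033, 0.3536, 2.5981)
after link 3: o_3 = (6.7175, 4.5962, -0.8660)
after link 4: o_4 = (8.5546, 2.7591, -2.3660)

8.555 2.759 -2.366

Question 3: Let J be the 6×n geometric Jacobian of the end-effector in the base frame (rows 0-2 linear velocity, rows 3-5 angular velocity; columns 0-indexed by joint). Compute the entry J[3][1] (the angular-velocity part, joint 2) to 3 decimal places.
axis z_1 = (0.7071,0.7071,0.0000); lever o_n−o_1 = (7.1404,4.1733,-2.3660)
cross product → J_v[:, 1] = (-1.6730,1.6730,-2.0981)
J_ω[:, 1] = z_1
entry J[3][1] = 0.7071

0.707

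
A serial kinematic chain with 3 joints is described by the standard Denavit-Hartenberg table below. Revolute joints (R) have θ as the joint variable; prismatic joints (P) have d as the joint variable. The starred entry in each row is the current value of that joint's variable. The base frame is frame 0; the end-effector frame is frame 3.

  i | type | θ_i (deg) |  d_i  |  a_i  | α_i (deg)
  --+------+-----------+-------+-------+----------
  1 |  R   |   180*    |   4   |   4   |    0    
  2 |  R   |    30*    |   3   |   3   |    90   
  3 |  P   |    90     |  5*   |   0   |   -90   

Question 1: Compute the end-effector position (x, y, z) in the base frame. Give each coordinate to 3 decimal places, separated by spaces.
-9.098 2.830 7.000

after link 1: o_1 = (-4.0000, 0.0000, 4.0000)
after link 2: o_2 = (-6.5981, -1.5000, 7.0000)
after link 3: o_3 = (-9.0981, 2.8301, 7.0000)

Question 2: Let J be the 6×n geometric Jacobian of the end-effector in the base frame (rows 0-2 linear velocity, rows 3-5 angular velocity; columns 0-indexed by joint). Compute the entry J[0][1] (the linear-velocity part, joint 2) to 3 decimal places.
-2.830

axis z_1 = (0.0000,0.0000,1.0000); lever o_n−o_1 = (-5.0981,2.8301,3.0000)
cross product → J_v[:, 1] = (-2.8301,-5.0981,0.0000)
J_ω[:, 1] = z_1
entry J[0][1] = -2.8301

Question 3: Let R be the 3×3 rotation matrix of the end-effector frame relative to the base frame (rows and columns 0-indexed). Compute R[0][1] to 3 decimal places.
End-effector y-axis (col 1 of R) = (0.5000,-0.8660,-0.0000)
R[0][1] = 0.5000

0.500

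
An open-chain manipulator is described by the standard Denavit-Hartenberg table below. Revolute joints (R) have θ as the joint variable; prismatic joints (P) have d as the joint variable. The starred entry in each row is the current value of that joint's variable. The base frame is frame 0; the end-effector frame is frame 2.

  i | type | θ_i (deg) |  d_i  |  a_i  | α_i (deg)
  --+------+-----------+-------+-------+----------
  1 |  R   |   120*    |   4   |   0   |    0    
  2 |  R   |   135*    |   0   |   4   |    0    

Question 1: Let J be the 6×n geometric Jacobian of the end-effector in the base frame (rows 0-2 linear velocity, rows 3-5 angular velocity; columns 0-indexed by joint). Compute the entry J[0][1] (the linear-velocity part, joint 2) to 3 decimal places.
axis z_1 = (0.0000,0.0000,1.0000); lever o_n−o_1 = (-1.0353,-3.8637,0.0000)
cross product → J_v[:, 1] = (3.8637,-1.0353,0.0000)
J_ω[:, 1] = z_1
entry J[0][1] = 3.8637

3.864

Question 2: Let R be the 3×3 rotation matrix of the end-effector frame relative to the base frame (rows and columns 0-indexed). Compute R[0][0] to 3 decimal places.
End-effector x-axis (col 0 of R) = (-0.2588,-0.9659,0.0000)
R[0][0] = -0.2588

-0.259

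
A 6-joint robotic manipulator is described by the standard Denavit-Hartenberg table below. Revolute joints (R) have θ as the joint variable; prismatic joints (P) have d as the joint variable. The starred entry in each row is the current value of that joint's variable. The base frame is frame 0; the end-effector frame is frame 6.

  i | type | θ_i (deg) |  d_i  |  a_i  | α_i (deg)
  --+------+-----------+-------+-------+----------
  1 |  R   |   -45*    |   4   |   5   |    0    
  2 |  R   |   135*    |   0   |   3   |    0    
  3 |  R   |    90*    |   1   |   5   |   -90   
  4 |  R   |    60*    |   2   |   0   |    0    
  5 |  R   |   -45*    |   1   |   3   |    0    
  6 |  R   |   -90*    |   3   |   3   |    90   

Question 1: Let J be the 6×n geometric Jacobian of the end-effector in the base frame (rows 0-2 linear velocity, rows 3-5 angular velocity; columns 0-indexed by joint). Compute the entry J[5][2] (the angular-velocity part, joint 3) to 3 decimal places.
1.000

axis z_2 = (0.0000,0.0000,1.0000); lever o_n−o_2 = (-8.6742,-6.0000,3.1213)
cross product → J_v[:, 2] = (6.0000,-8.6742,0.0000)
J_ω[:, 2] = z_2
entry J[5][2] = 1.0000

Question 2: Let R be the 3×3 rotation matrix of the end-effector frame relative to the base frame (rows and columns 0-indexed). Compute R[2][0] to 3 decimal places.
End-effector x-axis (col 0 of R) = (-0.2588,0.0000,0.9659)
R[2][0] = 0.9659

0.966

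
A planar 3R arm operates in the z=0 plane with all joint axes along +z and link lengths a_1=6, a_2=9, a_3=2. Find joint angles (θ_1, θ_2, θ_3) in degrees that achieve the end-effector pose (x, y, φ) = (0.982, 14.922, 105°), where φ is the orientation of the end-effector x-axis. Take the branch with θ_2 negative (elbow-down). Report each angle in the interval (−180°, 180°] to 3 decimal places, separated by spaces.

wrist centre = target − a_3·(cos φ, sin φ) = (1.4996, 12.9901)
cos θ_2 = (170.9929−6²−9²)/(2·6·9) = 0.4999; θ_2 = -60.0044° (elbow-down)
β = atan2(12.9901,1.4996) = 83.4147°; ψ = atan2(-7.7946,10.4994) = -36.5895°
θ_1 = β − ψ = 120.0042°
θ_3 = φ − θ_1 − θ_2 = 45.0002° (wrapped to (-180°,180°])

120.004 -60.004 45.000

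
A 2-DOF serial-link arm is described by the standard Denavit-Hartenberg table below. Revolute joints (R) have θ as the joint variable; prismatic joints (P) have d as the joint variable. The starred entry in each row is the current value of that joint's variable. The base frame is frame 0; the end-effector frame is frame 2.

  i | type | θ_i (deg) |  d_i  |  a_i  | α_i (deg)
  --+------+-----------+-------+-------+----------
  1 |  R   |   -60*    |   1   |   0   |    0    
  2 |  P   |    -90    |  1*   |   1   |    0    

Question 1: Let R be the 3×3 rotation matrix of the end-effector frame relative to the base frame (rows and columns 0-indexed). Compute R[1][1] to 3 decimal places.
End-effector y-axis (col 1 of R) = (0.5000,-0.8660,0.0000)
R[1][1] = -0.8660

-0.866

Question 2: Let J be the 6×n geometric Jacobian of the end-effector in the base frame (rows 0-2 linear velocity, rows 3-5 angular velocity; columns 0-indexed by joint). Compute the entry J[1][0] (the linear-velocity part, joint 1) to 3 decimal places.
axis z_0 = ẑ; lever o_n−o_0 = (-0.8660,-0.5000,2.0000)
cross product → J_v[:, 0] = (0.5000,-0.8660,0.0000)
J_ω[:, 0] = z_0
entry J[1][0] = -0.8660

-0.866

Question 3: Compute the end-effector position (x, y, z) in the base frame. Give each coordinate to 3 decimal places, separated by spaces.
-0.866 -0.500 2.000

after link 1: o_1 = (0.0000, 0.0000, 1.0000)
after link 2: o_2 = (-0.8660, -0.5000, 2.0000)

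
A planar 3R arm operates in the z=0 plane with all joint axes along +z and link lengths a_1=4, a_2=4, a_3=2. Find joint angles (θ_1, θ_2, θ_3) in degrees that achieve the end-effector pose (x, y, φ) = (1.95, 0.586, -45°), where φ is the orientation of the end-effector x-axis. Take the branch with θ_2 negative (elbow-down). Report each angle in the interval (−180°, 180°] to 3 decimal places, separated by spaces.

wrist centre = target − a_3·(cos φ, sin φ) = (0.5358, 2.0002)
cos θ_2 = (4.2879−4²−4²)/(2·4·4) = -0.8660; θ_2 = -149.9974° (elbow-down)
β = atan2(2.0002,0.5358) = 75.0045°; ψ = atan2(-2.0002,0.5360) = -74.9987°
θ_1 = β − ψ = 150.0032°
θ_3 = φ − θ_1 − θ_2 = -45.0058° (wrapped to (-180°,180°])

150.003 -149.997 -45.006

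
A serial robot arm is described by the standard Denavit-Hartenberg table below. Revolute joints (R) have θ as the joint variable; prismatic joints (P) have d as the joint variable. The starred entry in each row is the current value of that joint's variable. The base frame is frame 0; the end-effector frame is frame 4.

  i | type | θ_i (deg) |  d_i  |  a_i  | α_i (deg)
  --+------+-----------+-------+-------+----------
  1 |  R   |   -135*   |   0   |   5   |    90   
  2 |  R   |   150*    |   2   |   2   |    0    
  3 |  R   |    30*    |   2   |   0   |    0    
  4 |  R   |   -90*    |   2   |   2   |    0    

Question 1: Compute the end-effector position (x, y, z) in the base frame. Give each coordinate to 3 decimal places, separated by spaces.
after link 1: o_1 = (-3.5355, -3.5355, 0.0000)
after link 2: o_2 = (-3.7250, -0.8966, 1.0000)
after link 3: o_3 = (-5.1392, 0.5176, 1.0000)
after link 4: o_4 = (-6.5534, 1.9319, 3.0000)

-6.553 1.932 3.000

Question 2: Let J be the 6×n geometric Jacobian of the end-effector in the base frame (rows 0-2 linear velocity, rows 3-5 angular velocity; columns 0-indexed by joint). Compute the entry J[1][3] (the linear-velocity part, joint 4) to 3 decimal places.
1.414

axis z_3 = (-0.7071,0.7071,0.0000); lever o_n−o_3 = (-1.4142,1.4142,2.0000)
cross product → J_v[:, 3] = (1.4142,1.4142,-0.0000)
J_ω[:, 3] = z_3
entry J[1][3] = 1.4142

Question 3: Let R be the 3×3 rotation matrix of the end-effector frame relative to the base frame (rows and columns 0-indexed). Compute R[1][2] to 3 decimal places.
End-effector z-axis (col 2 of R) = (-0.7071,0.7071,0.0000)
R[1][2] = 0.7071

0.707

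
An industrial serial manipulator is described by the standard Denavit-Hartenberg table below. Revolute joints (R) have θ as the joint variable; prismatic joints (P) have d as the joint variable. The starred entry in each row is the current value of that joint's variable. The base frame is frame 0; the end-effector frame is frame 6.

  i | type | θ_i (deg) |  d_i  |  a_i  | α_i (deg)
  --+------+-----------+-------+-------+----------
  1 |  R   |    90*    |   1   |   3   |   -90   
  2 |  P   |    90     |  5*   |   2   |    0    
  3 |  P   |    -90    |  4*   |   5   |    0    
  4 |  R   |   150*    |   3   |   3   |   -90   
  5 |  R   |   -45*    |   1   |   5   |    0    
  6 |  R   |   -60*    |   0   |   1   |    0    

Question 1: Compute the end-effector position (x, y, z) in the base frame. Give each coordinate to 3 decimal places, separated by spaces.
-16.501 2.064 -3.272

after link 1: o_1 = (0.0000, 3.0000, 1.0000)
after link 2: o_2 = (-5.0000, 3.0000, -1.0000)
after link 3: o_3 = (-9.0000, 8.0000, -1.0000)
after link 4: o_4 = (-12.0000, 5.4019, -2.5000)
after link 5: o_5 = (-15.5355, 1.8401, -3.4017)
after link 6: o_6 = (-16.5015, 2.0642, -3.2723)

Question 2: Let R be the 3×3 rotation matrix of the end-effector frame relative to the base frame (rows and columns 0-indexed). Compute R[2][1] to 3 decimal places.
-0.483

End-effector y-axis (col 1 of R) = (-0.2588,-0.8365,-0.4830)
R[2][1] = -0.4830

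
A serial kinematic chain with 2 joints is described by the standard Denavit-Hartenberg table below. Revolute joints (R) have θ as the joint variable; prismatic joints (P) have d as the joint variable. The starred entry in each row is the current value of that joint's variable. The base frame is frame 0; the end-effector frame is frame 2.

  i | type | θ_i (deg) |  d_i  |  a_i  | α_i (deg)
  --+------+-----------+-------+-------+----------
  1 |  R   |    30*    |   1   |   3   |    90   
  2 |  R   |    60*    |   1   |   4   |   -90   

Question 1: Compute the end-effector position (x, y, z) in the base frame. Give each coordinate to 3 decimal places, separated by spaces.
4.830 1.634 4.464

after link 1: o_1 = (2.5981, 1.5000, 1.0000)
after link 2: o_2 = (4.8301, 1.6340, 4.4641)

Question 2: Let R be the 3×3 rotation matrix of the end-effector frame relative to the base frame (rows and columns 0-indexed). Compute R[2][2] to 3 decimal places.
End-effector z-axis (col 2 of R) = (-0.7500,-0.4330,0.5000)
R[2][2] = 0.5000

0.500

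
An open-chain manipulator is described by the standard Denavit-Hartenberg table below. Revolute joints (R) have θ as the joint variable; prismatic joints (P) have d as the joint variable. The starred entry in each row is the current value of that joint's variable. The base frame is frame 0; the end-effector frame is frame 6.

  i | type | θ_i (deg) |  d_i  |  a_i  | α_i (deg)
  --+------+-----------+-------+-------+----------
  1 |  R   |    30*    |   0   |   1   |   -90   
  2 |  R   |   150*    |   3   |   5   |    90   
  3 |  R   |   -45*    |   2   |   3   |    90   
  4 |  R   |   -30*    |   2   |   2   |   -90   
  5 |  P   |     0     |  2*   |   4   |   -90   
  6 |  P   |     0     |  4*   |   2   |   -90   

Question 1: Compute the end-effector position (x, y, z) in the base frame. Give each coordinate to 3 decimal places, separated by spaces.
after link 1: o_1 = (0.8660, 0.5000, 0.0000)
after link 2: o_2 = (-4.3840, 0.9330, -2.5000)
after link 3: o_3 = (-4.0483, -1.3227, -5.2927)
after link 4: o_4 = (-3.0197, -3.7760, -4.3320)
after link 5: o_5 = (-3.9249, -7.9436, -5.6782)
after link 6: o_6 = (-8.1996, -8.5598, -6.8388)

-8.200 -8.560 -6.839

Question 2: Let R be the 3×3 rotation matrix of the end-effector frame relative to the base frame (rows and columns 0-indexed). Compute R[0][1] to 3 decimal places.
End-effector y-axis (col 1 of R) = (0.8839,-0.3062,0.3536)
R[0][1] = 0.8839

0.884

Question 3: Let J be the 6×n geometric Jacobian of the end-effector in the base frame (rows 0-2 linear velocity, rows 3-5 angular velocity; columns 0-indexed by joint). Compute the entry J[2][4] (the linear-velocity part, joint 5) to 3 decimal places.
prismatic axis z_4 = (0.2866,-0.2428,-0.9268)
J_v[:, 4] = z_4; J_ω[:, 4] = (0,0,0)
entry J[2][4] = -0.9268

-0.927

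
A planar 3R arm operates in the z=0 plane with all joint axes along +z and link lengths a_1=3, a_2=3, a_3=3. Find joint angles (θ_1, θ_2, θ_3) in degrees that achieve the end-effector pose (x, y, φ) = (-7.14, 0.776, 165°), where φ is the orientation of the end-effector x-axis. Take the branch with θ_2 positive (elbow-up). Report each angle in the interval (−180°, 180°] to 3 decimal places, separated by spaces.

135.001 90.011 -60.012

wrist centre = target − a_3·(cos φ, sin φ) = (-4.2422, -0.0005)
cos θ_2 = (17.9965−3²−3²)/(2·3·3) = -0.0002; θ_2 = 90.0113° (elbow-up)
β = atan2(-0.0005,-4.2422) = -179.9938°; ψ = atan2(3.0000,2.9994) = 45.0056°
θ_1 = β − ψ = -224.9995°
θ_3 = φ − θ_1 − θ_2 = -60.0118° (wrapped to (-180°,180°])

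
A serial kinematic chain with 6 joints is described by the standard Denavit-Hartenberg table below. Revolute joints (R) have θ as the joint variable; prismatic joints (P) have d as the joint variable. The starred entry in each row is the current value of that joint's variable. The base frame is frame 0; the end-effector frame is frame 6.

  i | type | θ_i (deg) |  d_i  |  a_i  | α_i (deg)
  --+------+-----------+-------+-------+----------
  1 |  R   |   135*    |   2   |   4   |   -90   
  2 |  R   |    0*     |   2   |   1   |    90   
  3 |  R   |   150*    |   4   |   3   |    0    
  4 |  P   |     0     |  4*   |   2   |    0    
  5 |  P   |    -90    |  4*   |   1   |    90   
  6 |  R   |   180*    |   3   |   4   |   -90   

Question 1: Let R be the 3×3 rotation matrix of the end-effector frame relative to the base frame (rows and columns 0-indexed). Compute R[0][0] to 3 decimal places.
End-effector x-axis (col 0 of R) = (0.9659,0.2588,0.0000)
R[0][0] = 0.9659

0.966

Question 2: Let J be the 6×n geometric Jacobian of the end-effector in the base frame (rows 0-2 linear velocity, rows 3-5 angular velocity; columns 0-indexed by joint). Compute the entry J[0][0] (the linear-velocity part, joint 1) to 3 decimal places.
-0.966

axis z_0 = ẑ; lever o_n−o_0 = (-1.5343,0.9659,14.0000)
cross product → J_v[:, 0] = (-0.9659,-1.5343,0.0000)
J_ω[:, 0] = z_0
entry J[0][0] = -0.9659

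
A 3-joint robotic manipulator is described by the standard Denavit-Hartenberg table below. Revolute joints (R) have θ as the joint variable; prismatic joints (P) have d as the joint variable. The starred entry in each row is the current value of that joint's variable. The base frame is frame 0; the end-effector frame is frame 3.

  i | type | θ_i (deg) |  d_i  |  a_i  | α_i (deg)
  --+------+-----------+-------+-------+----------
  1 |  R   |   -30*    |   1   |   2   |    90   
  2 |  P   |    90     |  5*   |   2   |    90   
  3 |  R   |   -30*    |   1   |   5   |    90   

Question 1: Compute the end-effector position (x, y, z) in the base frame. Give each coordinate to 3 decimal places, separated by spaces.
1.348 -3.665 7.330

after link 1: o_1 = (1.7321, -1.0000, 1.0000)
after link 2: o_2 = (-0.7679, -5.3301, 3.0000)
after link 3: o_3 = (1.3481, -3.6651, 7.3301)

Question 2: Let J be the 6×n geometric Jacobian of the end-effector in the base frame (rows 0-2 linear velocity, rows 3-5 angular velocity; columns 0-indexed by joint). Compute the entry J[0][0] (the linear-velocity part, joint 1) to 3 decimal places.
axis z_0 = ẑ; lever o_n−o_0 = (1.3481,-3.6651,7.3301)
cross product → J_v[:, 0] = (3.6651,1.3481,-0.0000)
J_ω[:, 0] = z_0
entry J[0][0] = 3.6651

3.665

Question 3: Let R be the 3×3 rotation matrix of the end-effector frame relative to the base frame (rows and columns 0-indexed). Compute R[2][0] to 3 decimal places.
End-effector x-axis (col 0 of R) = (0.2500,0.4330,0.8660)
R[2][0] = 0.8660

0.866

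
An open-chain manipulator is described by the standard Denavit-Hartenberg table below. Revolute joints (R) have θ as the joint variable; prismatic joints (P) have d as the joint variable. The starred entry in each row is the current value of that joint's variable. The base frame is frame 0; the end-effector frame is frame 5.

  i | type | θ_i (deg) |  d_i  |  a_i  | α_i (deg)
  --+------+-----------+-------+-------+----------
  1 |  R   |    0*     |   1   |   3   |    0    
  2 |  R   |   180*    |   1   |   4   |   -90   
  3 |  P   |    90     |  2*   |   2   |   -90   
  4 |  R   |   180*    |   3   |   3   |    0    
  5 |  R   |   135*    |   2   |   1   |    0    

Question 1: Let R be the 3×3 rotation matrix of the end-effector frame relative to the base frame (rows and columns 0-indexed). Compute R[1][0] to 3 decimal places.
End-effector x-axis (col 0 of R) = (-0.0000,-0.7071,-0.7071)
R[1][0] = -0.7071

-0.707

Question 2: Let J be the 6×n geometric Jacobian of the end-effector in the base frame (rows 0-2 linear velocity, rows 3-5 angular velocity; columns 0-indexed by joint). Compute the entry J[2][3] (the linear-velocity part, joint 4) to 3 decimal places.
-0.707

axis z_3 = (1.0000,-0.0000,-0.0000); lever o_n−o_3 = (5.0000,-0.7071,2.2929)
cross product → J_v[:, 3] = (-0.0000,-2.2929,-0.7071)
J_ω[:, 3] = z_3
entry J[2][3] = -0.7071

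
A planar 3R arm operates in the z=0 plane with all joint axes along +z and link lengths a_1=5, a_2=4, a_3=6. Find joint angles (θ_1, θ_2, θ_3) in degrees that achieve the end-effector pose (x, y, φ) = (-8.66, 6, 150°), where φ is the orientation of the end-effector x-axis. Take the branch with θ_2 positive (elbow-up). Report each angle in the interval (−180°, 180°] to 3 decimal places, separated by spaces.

wrist centre = target − a_3·(cos φ, sin φ) = (-3.4638, 3.0000)
cos θ_2 = (20.9982−5²−4²)/(2·5·4) = -0.5000; θ_2 = 120.0029° (elbow-up)
β = atan2(3.0000,-3.4638) = 139.1045°; ψ = atan2(3.4640,2.9998) = 49.1074°
θ_1 = β − ψ = 89.9971°
θ_3 = φ − θ_1 − θ_2 = -60.0000° (wrapped to (-180°,180°])

89.997 120.003 -60.000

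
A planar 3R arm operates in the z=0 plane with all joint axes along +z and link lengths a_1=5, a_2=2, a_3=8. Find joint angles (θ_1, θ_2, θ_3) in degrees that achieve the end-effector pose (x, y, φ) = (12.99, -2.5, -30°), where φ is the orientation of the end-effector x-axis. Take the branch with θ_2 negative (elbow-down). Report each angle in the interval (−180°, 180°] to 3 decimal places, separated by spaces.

wrist centre = target − a_3·(cos φ, sin φ) = (6.0618, 1.5000)
cos θ_2 = (38.9954−5²−2²)/(2·5·2) = 0.4998; θ_2 = -60.0153° (elbow-down)
β = atan2(1.5000,6.0618) = 13.8987°; ψ = atan2(-1.7323,5.9995) = -16.1056°
θ_1 = β − ψ = 30.0044°
θ_3 = φ − θ_1 − θ_2 = 0.0109° (wrapped to (-180°,180°])

30.004 -60.015 0.011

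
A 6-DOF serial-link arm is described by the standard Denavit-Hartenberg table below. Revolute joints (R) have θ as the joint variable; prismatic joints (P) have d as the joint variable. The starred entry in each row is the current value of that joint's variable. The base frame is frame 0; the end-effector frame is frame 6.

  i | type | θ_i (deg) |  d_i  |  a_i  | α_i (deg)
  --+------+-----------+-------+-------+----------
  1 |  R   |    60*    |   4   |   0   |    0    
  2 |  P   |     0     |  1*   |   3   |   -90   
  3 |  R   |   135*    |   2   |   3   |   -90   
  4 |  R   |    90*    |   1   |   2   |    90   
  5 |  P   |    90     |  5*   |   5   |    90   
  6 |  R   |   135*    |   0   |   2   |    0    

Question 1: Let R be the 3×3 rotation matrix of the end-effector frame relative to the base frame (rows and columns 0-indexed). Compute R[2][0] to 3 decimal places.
-1.000

End-effector x-axis (col 0 of R) = (-0.0000,0.0000,-1.0000)
R[2][0] = -1.0000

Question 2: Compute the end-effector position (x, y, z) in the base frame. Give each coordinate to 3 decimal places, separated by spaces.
-3.450 -5.975 1.586

after link 1: o_1 = (0.0000, 0.0000, 4.0000)
after link 2: o_2 = (1.5000, 2.5981, 5.0000)
after link 3: o_3 = (-1.2927, 1.7610, 2.8787)
after link 4: o_4 = (0.0858, 0.1486, 3.5858)
after link 5: o_5 = (-3.4497, -5.9751, 3.5858)
after link 6: o_6 = (-3.4497, -5.9751, 1.5858)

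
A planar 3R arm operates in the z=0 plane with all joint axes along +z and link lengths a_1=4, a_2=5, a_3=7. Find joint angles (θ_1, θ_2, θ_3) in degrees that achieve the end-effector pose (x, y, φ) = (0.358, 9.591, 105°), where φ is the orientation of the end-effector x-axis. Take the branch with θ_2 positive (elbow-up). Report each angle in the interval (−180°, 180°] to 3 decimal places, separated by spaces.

wrist centre = target − a_3·(cos φ, sin φ) = (2.1697, 2.8295)
cos θ_2 = (12.7139−4²−5²)/(2·4·5) = -0.7072; θ_2 = 135.0037° (elbow-up)
β = atan2(2.8295,2.1697) = 52.5183°; ψ = atan2(3.5353,0.4642) = 82.5190°
θ_1 = β − ψ = -30.0007°
θ_3 = φ − θ_1 − θ_2 = -0.0029° (wrapped to (-180°,180°])

-30.001 135.004 -0.003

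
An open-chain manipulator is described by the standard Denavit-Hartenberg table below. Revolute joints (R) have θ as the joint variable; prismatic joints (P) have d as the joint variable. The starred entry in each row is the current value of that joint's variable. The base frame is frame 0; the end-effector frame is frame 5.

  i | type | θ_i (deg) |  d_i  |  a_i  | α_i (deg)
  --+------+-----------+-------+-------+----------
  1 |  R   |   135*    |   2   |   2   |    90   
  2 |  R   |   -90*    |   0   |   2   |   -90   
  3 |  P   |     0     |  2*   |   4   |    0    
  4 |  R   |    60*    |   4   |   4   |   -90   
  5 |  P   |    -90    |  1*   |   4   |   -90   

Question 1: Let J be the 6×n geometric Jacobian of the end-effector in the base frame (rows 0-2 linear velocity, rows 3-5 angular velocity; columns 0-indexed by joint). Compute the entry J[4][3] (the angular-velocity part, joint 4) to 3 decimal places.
axis z_3 = (-0.7071,0.7071,0.0000); lever o_n−o_3 = (-8.4599,2.8538,-1.1340)
cross product → J_v[:, 3] = (-0.8018,-0.8018,3.9641)
J_ω[:, 3] = z_3
entry J[4][3] = 0.7071

0.707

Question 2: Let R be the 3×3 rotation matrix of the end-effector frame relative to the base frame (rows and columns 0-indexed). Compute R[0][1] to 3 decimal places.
0.354

End-effector y-axis (col 1 of R) = (0.3536,0.3536,-0.8660)
R[0][1] = 0.3536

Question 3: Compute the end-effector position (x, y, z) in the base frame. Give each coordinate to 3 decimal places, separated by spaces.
-11.288 5.682 -5.134

after link 1: o_1 = (-1.4142, 1.4142, 2.0000)
after link 2: o_2 = (-1.4142, 1.4142, 0.0000)
after link 3: o_3 = (-2.8284, 2.8284, -4.0000)
after link 4: o_4 = (-8.1063, 3.2074, -6.0000)
after link 5: o_5 = (-11.2883, 5.6822, -5.1340)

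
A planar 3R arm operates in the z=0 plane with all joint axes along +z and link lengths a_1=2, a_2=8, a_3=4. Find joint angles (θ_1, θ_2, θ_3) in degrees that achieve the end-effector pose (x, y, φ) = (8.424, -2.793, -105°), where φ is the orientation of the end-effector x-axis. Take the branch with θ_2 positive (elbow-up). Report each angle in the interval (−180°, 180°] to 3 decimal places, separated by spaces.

-30.006 45.008 -120.002

wrist centre = target − a_3·(cos φ, sin φ) = (9.4593, 1.0707)
cos θ_2 = (90.6243−2²−8²)/(2·2·8) = 0.7070; θ_2 = 45.0079° (elbow-up)
β = atan2(1.0707,9.4593) = 6.4579°; ψ = atan2(5.6576,7.6561) = 36.4634°
θ_1 = β − ψ = -30.0055°
θ_3 = φ − θ_1 − θ_2 = -120.0024° (wrapped to (-180°,180°])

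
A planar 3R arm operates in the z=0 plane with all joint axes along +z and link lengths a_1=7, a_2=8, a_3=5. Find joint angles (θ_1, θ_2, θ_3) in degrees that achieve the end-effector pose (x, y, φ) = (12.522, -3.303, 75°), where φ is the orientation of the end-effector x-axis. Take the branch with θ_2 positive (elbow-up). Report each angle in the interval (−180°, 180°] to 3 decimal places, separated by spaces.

-59.995 44.993 90.002

wrist centre = target − a_3·(cos φ, sin φ) = (11.2279, -8.1326)
cos θ_2 = (192.2055−7²−8²)/(2·7·8) = 0.7072; θ_2 = 44.9931° (elbow-up)
β = atan2(-8.1326,11.2279) = -35.9167°; ψ = atan2(5.6562,12.6575) = 24.0781°
θ_1 = β − ψ = -59.9947°
θ_3 = φ − θ_1 − θ_2 = 90.0016° (wrapped to (-180°,180°])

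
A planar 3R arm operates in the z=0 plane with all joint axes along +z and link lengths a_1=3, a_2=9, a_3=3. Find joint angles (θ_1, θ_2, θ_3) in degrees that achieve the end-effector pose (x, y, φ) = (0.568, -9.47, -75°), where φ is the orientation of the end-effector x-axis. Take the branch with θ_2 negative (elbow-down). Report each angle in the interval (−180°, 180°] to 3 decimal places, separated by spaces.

44.988 -149.994 30.006

wrist centre = target − a_3·(cos φ, sin φ) = (-0.2085, -6.5722)
cos θ_2 = (43.2376−3²−9²)/(2·3·9) = -0.8660; θ_2 = -149.9938° (elbow-down)
β = atan2(-6.5722,-0.2085) = -91.8167°; ψ = atan2(-4.5008,-4.7937) = -136.8049°
θ_1 = β − ψ = 44.9882°
θ_3 = φ − θ_1 − θ_2 = 30.0056° (wrapped to (-180°,180°])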